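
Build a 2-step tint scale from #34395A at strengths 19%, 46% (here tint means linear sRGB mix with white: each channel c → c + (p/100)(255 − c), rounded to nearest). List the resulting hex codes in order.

#5B5F79, #9194A6

#34395A is rgb(52, 57, 90).
19%: (52 + 38.57 = 90.57→91, 57 + 37.62 = 94.62→95, 90 + 31.35 = 121.35→121) → #5B5F79
46%: (52 + 93.38 = 145.38→145, 57 + 91.08 = 148.08→148, 90 + 75.9 = 165.9→166) → #9194A6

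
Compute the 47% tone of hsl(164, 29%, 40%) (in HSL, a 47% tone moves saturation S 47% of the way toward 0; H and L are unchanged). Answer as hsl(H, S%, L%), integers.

hsl(164, 15%, 40%)

S moves 47% from 29 toward 0: 29 − 13.63 = 15.37 → 15.
H and L are unchanged.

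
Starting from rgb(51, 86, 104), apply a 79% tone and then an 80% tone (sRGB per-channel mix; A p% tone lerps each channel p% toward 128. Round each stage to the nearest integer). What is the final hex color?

Lerp each channel 79% toward 128:
  R: 51 + 0.79×(128−51) = 51 + 60.83 = 111.83 → 112
  G: 86 + 33.18 = 119.18 → 119
  B: 104 + 0.79×(128−104) = 104 + 18.96 = 122.96 → 123
After the tone: rgb(112, 119, 123) = #70777b.
Per channel, c → c + 0.8(128 − c):
  R: 112 + 0.8×(128−112) = 112 + 12.8 = 124.8 → 125
  G: 119 + 0.8×(128−119) = 119 + 7.2 = 126.2 → 126
  B: 123 + 0.8×(128−123) = 123 + 4 = 127 → 127
rgb(125, 126, 127) = #7d7e7f.

#7d7e7f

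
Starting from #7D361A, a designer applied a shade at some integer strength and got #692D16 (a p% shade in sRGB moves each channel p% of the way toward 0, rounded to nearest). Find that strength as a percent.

#7D361A is rgb(125, 54, 26); #692D16 is rgb(105, 45, 22).
On the R channel (widest range): 105 ≈ 125 + (p/100)(0 − 125), so p ≈ 100×(105 − 125)/(0 − 125) = -2000/-125 = 16.00.
p = 16 reproduces all three channels after rounding.

16%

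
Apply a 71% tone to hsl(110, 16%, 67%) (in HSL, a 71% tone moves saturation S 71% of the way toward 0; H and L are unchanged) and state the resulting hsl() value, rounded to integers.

S moves 71% from 16 toward 0: 16 − 11.36 = 4.64 → 5.
H and L are unchanged.

hsl(110, 5%, 67%)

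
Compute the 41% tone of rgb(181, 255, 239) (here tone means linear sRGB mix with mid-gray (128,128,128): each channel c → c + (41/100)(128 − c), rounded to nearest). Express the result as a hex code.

#9FCBC1

Per channel, c → c + 0.41(128 − c):
  R: 181 + 0.41×(128−181) = 181 − 21.73 = 159.27 → 159
  G: 255 − 52.07 = 202.93 → 203
  B: 239 − 45.51 = 193.49 → 193
rgb(159, 203, 193) = #9FCBC1.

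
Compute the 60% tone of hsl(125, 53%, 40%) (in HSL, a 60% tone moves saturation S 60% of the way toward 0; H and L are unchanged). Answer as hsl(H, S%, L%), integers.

hsl(125, 21%, 40%)

S moves 60% from 53 toward 0: 53 − 31.8 = 21.2 → 21.
H and L are unchanged.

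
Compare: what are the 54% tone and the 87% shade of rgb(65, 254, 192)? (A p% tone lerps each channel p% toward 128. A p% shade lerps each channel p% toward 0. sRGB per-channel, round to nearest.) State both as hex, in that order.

54% tone:
  R: 65 + 0.54×(128−65) = 65 + 34.02 = 99.02 → 99
  G: 254 + 0.54×(128−254) = 254 − 68.04 = 185.96 → 186
  B: 192 + 0.54×(128−192) = 192 − 34.56 = 157.44 → 157
  → #63BA9D
87% shade:
  R: 65 − 56.55 = 8.45 → 8
  G: 254 + 0.87×(0−254) = 254 − 220.98 = 33.02 → 33
  B: 192 − 167.04 = 24.96 → 25
  → #082119

#63BA9D, #082119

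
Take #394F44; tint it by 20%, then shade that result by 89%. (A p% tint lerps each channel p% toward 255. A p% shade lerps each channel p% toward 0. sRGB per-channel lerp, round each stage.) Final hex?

#0B0D0C

#394F44 is rgb(57, 79, 68).
Lerp each channel 20% toward 255:
  R: 57 + 39.6 = 96.6 → 97
  G: 79 + 35.2 = 114.2 → 114
  B: 68 + 0.2×(255−68) = 68 + 37.4 = 105.4 → 105
After the tint: rgb(97, 114, 105) = #617269.
Per channel, c → c + 0.89(0 − c):
  R: 97 + 0.89×(0−97) = 97 − 86.33 = 10.67 → 11
  G: 114 + 0.89×(0−114) = 114 − 101.46 = 12.54 → 13
  B: 105 + 0.89×(0−105) = 105 − 93.45 = 11.55 → 12
rgb(11, 13, 12) = #0B0D0C.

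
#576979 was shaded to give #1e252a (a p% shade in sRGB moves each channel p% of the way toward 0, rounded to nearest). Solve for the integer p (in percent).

#576979 is rgb(87, 105, 121); #1e252a is rgb(30, 37, 42).
On the B channel (widest range): 42 ≈ 121 + (p/100)(0 − 121), so p ≈ 100×(42 − 121)/(0 − 121) = -7900/-121 = 65.29.
p = 65 reproduces all three channels after rounding.

65%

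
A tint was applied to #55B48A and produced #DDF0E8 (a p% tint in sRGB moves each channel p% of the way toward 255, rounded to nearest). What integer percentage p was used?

80%

#55B48A is rgb(85, 180, 138); #DDF0E8 is rgb(221, 240, 232).
On the R channel (widest range): 221 ≈ 85 + (p/100)(255 − 85), so p ≈ 100×(221 − 85)/(255 − 85) = 13600/170 = 80.00.
p = 80 reproduces all three channels after rounding.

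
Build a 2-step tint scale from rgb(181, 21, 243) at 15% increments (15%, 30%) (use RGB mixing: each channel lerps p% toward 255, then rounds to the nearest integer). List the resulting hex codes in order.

#c038f5, #cb5bf7

15%: (181 + 11.1 = 192.1→192, 21 + 35.1 = 56.1→56, 243 + 1.8 = 244.8→245) → #c038f5
30%: (181 + 22.2 = 203.2→203, 21 + 70.2 = 91.2→91, 243 + 3.6 = 246.6→247) → #cb5bf7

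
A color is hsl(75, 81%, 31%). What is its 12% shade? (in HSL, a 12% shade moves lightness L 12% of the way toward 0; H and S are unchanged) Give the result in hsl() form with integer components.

hsl(75, 81%, 27%)

L moves 12% from 31 toward 0: 31 − 3.72 = 27.28 → 27.
H and S are unchanged.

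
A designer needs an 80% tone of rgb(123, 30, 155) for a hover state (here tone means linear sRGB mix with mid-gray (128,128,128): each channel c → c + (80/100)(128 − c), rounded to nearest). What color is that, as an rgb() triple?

Per channel, c → c + 0.8(128 − c):
  R: 123 + 0.8×(128−123) = 123 + 4 = 127 → 127
  G: 30 + 78.4 = 108.4 → 108
  B: 155 − 21.6 = 133.4 → 133

rgb(127, 108, 133)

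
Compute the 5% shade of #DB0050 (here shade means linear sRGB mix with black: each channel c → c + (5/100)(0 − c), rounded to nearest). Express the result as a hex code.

#DB0050 is rgb(219, 0, 80).
A 5% shade moves each channel 5% toward 0:
  R: 219 − 10.95 = 208.05 → 208
  G: 0 + 0.05×(0−0) = 0 + 0 = 0 → 0
  B: 80 − 4 = 76 → 76
rgb(208, 0, 76) = #D0004C.

#D0004C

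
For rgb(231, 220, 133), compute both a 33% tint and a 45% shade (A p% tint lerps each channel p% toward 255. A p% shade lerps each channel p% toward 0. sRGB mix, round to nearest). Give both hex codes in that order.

#EFE8AD, #7F7949

33% tint:
  R: 231 + 0.33×(255−231) = 231 + 7.92 = 238.92 → 239
  G: 220 + 11.55 = 231.55 → 232
  B: 133 + 0.33×(255−133) = 133 + 40.26 = 173.26 → 173
  → #EFE8AD
45% shade:
  R: 231 + 0.45×(0−231) = 231 − 103.95 = 127.05 → 127
  G: 220 − 99 = 121 → 121
  B: 133 + 0.45×(0−133) = 133 − 59.85 = 73.15 → 73
  → #7F7949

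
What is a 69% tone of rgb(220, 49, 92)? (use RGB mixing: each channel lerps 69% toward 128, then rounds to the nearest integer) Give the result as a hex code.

#9d6875

Per channel, c → c + 0.69(128 − c):
  R: 220 − 63.48 = 156.52 → 157
  G: 49 + 54.51 = 103.51 → 104
  B: 92 + 0.69×(128−92) = 92 + 24.84 = 116.84 → 117
rgb(157, 104, 117) = #9d6875.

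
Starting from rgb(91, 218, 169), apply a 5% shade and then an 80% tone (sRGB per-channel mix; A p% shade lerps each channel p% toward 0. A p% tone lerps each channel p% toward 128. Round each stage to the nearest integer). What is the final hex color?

#789087

A 5% shade moves each channel 5% toward 0:
  R: 91 − 4.55 = 86.45 → 86
  G: 218 + 0.05×(0−218) = 218 − 10.9 = 207.1 → 207
  B: 169 − 8.45 = 160.55 → 161
After the shade: rgb(86, 207, 161) = #56cfa1.
Per channel, c → c + 0.8(128 − c):
  R: 86 + 33.6 = 119.6 → 120
  G: 207 − 63.2 = 143.8 → 144
  B: 161 − 26.4 = 134.6 → 135
rgb(120, 144, 135) = #789087.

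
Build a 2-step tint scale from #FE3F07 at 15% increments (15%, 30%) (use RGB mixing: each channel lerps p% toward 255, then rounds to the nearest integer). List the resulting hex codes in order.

#FE5C2C, #FE7951

#FE3F07 is rgb(254, 63, 7).
15%: (254→254, 63 + 28.8 = 91.8→92, 7 + 37.2 = 44.2→44) → #FE5C2C
30%: (254→254, 63 + 57.6 = 120.6→121, 7 + 74.4 = 81.4→81) → #FE7951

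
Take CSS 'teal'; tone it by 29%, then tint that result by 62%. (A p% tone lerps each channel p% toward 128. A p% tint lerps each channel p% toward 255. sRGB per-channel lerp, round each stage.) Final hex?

#ACCFCF

CSS teal is rgb(0, 128, 128).
Per channel, c → c + 0.29(128 − c):
  R: 0 + 0.29×(128−0) = 0 + 37.12 = 37.12 → 37
  G: 128 + 0 = 128 → 128
  B: 128 + 0.29×(128−128) = 128 + 0 = 128 → 128
After the tone: rgb(37, 128, 128) = #258080.
A 62% tint moves each channel 62% toward 255:
  R: 37 + 0.62×(255−37) = 37 + 135.16 = 172.16 → 172
  G: 128 + 0.62×(255−128) = 128 + 78.74 = 206.74 → 207
  B: 128 + 0.62×(255−128) = 128 + 78.74 = 206.74 → 207
rgb(172, 207, 207) = #ACCFCF.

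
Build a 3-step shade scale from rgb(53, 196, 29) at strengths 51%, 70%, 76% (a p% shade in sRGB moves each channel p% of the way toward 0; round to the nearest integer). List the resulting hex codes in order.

#1a600e, #103b09, #0d2f07

51%: (53 − 27.03 = 25.97→26, 196 − 99.96 = 96.04→96, 29 − 14.79 = 14.21→14) → #1a600e
70%: (53 − 37.1 = 15.9→16, 196 − 137.2 = 58.8→59, 29 − 20.3 = 8.7→9) → #103b09
76%: (53 − 40.28 = 12.72→13, 196 − 148.96 = 47.04→47, 29 − 22.04 = 6.96→7) → #0d2f07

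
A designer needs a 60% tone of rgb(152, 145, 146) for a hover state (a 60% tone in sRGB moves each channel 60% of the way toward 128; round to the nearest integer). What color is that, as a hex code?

#8a8787

A 60% tone moves each channel 60% toward 128:
  R: 152 − 14.4 = 137.6 → 138
  G: 145 − 10.2 = 134.8 → 135
  B: 146 + 0.6×(128−146) = 146 − 10.8 = 135.2 → 135
rgb(138, 135, 135) = #8a8787.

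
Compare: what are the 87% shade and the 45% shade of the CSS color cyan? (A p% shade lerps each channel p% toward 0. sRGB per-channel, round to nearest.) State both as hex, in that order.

CSS cyan is rgb(0, 255, 255).
87% shade:
  R: 0 + 0.87×(0−0) = 0 + 0 = 0 → 0
  G: 255 + 0.87×(0−255) = 255 − 221.85 = 33.15 → 33
  B: 255 + 0.87×(0−255) = 255 − 221.85 = 33.15 → 33
  → #002121
45% shade:
  R: 0 + 0.45×(0−0) = 0 + 0 = 0 → 0
  G: 255 + 0.45×(0−255) = 255 − 114.75 = 140.25 → 140
  B: 255 − 114.75 = 140.25 → 140
  → #008C8C

#002121, #008C8C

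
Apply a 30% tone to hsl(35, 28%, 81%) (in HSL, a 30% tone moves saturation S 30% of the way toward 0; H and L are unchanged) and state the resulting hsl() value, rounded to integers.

S moves 30% from 28 toward 0: 28 − 8.4 = 19.6 → 20.
H and L are unchanged.

hsl(35, 20%, 81%)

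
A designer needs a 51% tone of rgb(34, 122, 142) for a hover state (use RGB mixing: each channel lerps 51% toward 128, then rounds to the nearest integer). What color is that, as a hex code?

#527D87

A 51% tone moves each channel 51% toward 128:
  R: 34 + 47.94 = 81.94 → 82
  G: 122 + 3.06 = 125.06 → 125
  B: 142 − 7.14 = 134.86 → 135
rgb(82, 125, 135) = #527D87.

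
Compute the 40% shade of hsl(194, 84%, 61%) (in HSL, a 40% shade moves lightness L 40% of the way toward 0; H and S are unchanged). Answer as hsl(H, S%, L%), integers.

L moves 40% from 61 toward 0: 61 − 24.4 = 36.6 → 37.
H and S are unchanged.

hsl(194, 84%, 37%)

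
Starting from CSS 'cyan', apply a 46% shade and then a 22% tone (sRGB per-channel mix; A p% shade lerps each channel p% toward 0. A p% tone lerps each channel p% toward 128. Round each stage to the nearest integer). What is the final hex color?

#1c8888

CSS cyan is rgb(0, 255, 255).
Lerp each channel 46% toward 0:
  R: 0 + 0 = 0 → 0
  G: 255 − 117.3 = 137.7 → 138
  B: 255 + 0.46×(0−255) = 255 − 117.3 = 137.7 → 138
After the shade: rgb(0, 138, 138) = #008a8a.
A 22% tone moves each channel 22% toward 128:
  R: 0 + 0.22×(128−0) = 0 + 28.16 = 28.16 → 28
  G: 138 − 2.2 = 135.8 → 136
  B: 138 + 0.22×(128−138) = 138 − 2.2 = 135.8 → 136
rgb(28, 136, 136) = #1c8888.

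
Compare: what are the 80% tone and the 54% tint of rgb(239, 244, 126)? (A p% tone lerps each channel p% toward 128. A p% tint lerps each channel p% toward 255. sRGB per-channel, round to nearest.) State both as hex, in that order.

#969780, #F8FAC4

80% tone:
  R: 239 + 0.8×(128−239) = 239 − 88.8 = 150.2 → 150
  G: 244 + 0.8×(128−244) = 244 − 92.8 = 151.2 → 151
  B: 126 + 0.8×(128−126) = 126 + 1.6 = 127.6 → 128
  → #969780
54% tint:
  R: 239 + 0.54×(255−239) = 239 + 8.64 = 247.64 → 248
  G: 244 + 5.94 = 249.94 → 250
  B: 126 + 69.66 = 195.66 → 196
  → #F8FAC4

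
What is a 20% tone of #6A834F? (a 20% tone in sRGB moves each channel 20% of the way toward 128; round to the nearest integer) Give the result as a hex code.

#6A834F is rgb(106, 131, 79).
Per channel, c → c + 0.2(128 − c):
  R: 106 + 0.2×(128−106) = 106 + 4.4 = 110.4 → 110
  G: 131 + 0.2×(128−131) = 131 − 0.6 = 130.4 → 130
  B: 79 + 9.8 = 88.8 → 89
rgb(110, 130, 89) = #6E8259.

#6E8259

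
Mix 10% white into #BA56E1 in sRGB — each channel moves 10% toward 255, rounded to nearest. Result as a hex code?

#BA56E1 is rgb(186, 86, 225).
Lerp each channel 10% toward 255:
  R: 186 + 0.1×(255−186) = 186 + 6.9 = 192.9 → 193
  G: 86 + 0.1×(255−86) = 86 + 16.9 = 102.9 → 103
  B: 225 + 3 = 228 → 228
rgb(193, 103, 228) = #C167E4.

#C167E4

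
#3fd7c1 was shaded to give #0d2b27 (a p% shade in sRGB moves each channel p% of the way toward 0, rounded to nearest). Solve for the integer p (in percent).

80%

#3fd7c1 is rgb(63, 215, 193); #0d2b27 is rgb(13, 43, 39).
On the G channel (widest range): 43 ≈ 215 + (p/100)(0 − 215), so p ≈ 100×(43 − 215)/(0 − 215) = -17200/-215 = 80.00.
p = 80 reproduces all three channels after rounding.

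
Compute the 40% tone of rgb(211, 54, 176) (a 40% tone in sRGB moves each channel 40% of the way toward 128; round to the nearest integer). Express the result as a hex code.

A 40% tone moves each channel 40% toward 128:
  R: 211 + 0.4×(128−211) = 211 − 33.2 = 177.8 → 178
  G: 54 + 29.6 = 83.6 → 84
  B: 176 − 19.2 = 156.8 → 157
rgb(178, 84, 157) = #B2549D.

#B2549D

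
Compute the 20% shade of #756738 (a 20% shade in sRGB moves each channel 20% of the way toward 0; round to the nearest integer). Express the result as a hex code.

#5e522d

#756738 is rgb(117, 103, 56).
A 20% shade moves each channel 20% toward 0:
  R: 117 + 0.2×(0−117) = 117 − 23.4 = 93.6 → 94
  G: 103 + 0.2×(0−103) = 103 − 20.6 = 82.4 → 82
  B: 56 − 11.2 = 44.8 → 45
rgb(94, 82, 45) = #5e522d.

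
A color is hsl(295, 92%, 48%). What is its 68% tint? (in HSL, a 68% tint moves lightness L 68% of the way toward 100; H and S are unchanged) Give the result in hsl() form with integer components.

L moves 68% from 48 toward 100: 48 + 35.36 = 83.36 → 83.
H and S are unchanged.

hsl(295, 92%, 83%)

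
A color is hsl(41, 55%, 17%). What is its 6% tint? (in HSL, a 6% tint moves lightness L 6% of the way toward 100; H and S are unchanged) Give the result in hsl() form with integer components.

hsl(41, 55%, 22%)

L moves 6% from 17 toward 100: 17 + 4.98 = 21.98 → 22.
H and S are unchanged.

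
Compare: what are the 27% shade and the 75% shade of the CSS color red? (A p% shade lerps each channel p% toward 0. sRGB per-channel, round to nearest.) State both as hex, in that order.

CSS red is rgb(255, 0, 0).
27% shade:
  R: 255 − 68.85 = 186.15 → 186
  G: 0 + 0 = 0 → 0
  B: 0 + 0.27×(0−0) = 0 + 0 = 0 → 0
  → #ba0000
75% shade:
  R: 255 + 0.75×(0−255) = 255 − 191.25 = 63.75 → 64
  G: 0 + 0 = 0 → 0
  B: 0 + 0.75×(0−0) = 0 + 0 = 0 → 0
  → #400000

#ba0000, #400000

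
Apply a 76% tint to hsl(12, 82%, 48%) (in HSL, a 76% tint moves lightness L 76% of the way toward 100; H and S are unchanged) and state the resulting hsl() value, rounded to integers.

hsl(12, 82%, 88%)

L moves 76% from 48 toward 100: 48 + 39.52 = 87.52 → 88.
H and S are unchanged.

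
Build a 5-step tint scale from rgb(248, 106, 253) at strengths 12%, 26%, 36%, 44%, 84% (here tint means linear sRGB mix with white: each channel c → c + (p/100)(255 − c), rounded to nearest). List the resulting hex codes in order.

12%: (248 + 0.84 = 248.84→249, 106 + 17.88 = 123.88→124, 253→253) → #F97CFD
26%: (248 + 1.82 = 249.82→250, 106 + 38.74 = 144.74→145, 253 + 0.52 = 253.52→254) → #FA91FE
36%: (248 + 2.52 = 250.52→251, 106 + 53.64 = 159.64→160, 253 + 0.72 = 253.72→254) → #FBA0FE
44%: (248 + 3.08 = 251.08→251, 106 + 65.56 = 171.56→172, 253 + 0.88 = 253.88→254) → #FBACFE
84%: (248 + 5.88 = 253.88→254, 106 + 125.16 = 231.16→231, 253 + 1.68 = 254.68→255) → #FEE7FF

#F97CFD, #FA91FE, #FBA0FE, #FBACFE, #FEE7FF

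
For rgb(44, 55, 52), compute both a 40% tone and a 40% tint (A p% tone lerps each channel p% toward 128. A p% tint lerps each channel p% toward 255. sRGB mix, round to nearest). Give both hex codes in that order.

#4e5452, #808785

40% tone:
  R: 44 + 0.4×(128−44) = 44 + 33.6 = 77.6 → 78
  G: 55 + 0.4×(128−55) = 55 + 29.2 = 84.2 → 84
  B: 52 + 30.4 = 82.4 → 82
  → #4e5452
40% tint:
  R: 44 + 84.4 = 128.4 → 128
  G: 55 + 80 = 135 → 135
  B: 52 + 0.4×(255−52) = 52 + 81.2 = 133.2 → 133
  → #808785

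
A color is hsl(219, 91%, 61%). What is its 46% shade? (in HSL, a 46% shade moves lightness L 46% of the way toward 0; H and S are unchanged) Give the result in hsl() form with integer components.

hsl(219, 91%, 33%)

L moves 46% from 61 toward 0: 61 − 28.06 = 32.94 → 33.
H and S are unchanged.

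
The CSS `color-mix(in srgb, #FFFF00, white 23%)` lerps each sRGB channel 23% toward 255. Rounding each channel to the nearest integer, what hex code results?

#FFFF00 is rgb(255, 255, 0).
A 23% tint moves each channel 23% toward 255:
  R: 255 + 0 = 255 → 255
  G: 255 + 0.23×(255−255) = 255 + 0 = 255 → 255
  B: 0 + 58.65 = 58.65 → 59
rgb(255, 255, 59) = #FFFF3B.

#FFFF3B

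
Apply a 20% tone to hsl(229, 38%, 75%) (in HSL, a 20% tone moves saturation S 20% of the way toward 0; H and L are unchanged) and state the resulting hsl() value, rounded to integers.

S moves 20% from 38 toward 0: 38 − 7.6 = 30.4 → 30.
H and L are unchanged.

hsl(229, 30%, 75%)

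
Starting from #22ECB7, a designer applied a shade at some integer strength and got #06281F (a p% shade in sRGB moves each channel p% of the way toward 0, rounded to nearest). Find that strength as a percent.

#22ECB7 is rgb(34, 236, 183); #06281F is rgb(6, 40, 31).
On the G channel (widest range): 40 ≈ 236 + (p/100)(0 − 236), so p ≈ 100×(40 − 236)/(0 − 236) = -19600/-236 = 83.05.
p = 83 reproduces all three channels after rounding.

83%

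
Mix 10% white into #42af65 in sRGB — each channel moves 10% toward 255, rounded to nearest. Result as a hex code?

#55b774

#42af65 is rgb(66, 175, 101).
Per channel, c → c + 0.1(255 − c):
  R: 66 + 0.1×(255−66) = 66 + 18.9 = 84.9 → 85
  G: 175 + 0.1×(255−175) = 175 + 8 = 183 → 183
  B: 101 + 0.1×(255−101) = 101 + 15.4 = 116.4 → 116
rgb(85, 183, 116) = #55b774.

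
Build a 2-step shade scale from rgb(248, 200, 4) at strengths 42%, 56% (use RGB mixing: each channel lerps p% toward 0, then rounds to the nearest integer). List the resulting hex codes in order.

42%: (248 − 104.16 = 143.84→144, 200 − 84 = 116→116, 4 − 1.68 = 2.32→2) → #907402
56%: (248 − 138.88 = 109.12→109, 200 − 112 = 88→88, 4 − 2.24 = 1.76→2) → #6D5802

#907402, #6D5802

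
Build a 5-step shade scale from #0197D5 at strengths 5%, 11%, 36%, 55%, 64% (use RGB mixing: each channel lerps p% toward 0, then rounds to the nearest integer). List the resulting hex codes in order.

#0197D5 is rgb(1, 151, 213).
5%: (1→1, 151 − 7.55 = 143.45→143, 213 − 10.65 = 202.35→202) → #018FCA
11%: (1→1, 151 − 16.61 = 134.39→134, 213 − 23.43 = 189.57→190) → #0186BE
36%: (1→1, 151 − 54.36 = 96.64→97, 213 − 76.68 = 136.32→136) → #016188
55%: (1 − 0.55 = 0.45→0, 151 − 83.05 = 67.95→68, 213 − 117.15 = 95.85→96) → #004460
64%: (1 − 0.64 = 0.36→0, 151 − 96.64 = 54.36→54, 213 − 136.32 = 76.68→77) → #00364D

#018FCA, #0186BE, #016188, #004460, #00364D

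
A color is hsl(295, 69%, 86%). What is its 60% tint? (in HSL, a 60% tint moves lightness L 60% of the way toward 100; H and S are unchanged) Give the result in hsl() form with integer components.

hsl(295, 69%, 94%)

L moves 60% from 86 toward 100: 86 + 8.4 = 94.4 → 94.
H and S are unchanged.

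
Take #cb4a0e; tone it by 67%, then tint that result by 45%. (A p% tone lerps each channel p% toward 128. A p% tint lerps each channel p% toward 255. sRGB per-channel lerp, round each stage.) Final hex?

#cb4a0e is rgb(203, 74, 14).
Lerp each channel 67% toward 128:
  R: 203 + 0.67×(128−203) = 203 − 50.25 = 152.75 → 153
  G: 74 + 0.67×(128−74) = 74 + 36.18 = 110.18 → 110
  B: 14 + 76.38 = 90.38 → 90
After the tone: rgb(153, 110, 90) = #996e5a.
Per channel, c → c + 0.45(255 − c):
  R: 153 + 0.45×(255−153) = 153 + 45.9 = 198.9 → 199
  G: 110 + 0.45×(255−110) = 110 + 65.25 = 175.25 → 175
  B: 90 + 74.25 = 164.25 → 164
rgb(199, 175, 164) = #c7afa4.

#c7afa4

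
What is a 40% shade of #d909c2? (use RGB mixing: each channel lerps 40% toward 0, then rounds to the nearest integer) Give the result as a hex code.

#d909c2 is rgb(217, 9, 194).
A 40% shade moves each channel 40% toward 0:
  R: 217 − 86.8 = 130.2 → 130
  G: 9 + 0.4×(0−9) = 9 − 3.6 = 5.4 → 5
  B: 194 + 0.4×(0−194) = 194 − 77.6 = 116.4 → 116
rgb(130, 5, 116) = #820574.

#820574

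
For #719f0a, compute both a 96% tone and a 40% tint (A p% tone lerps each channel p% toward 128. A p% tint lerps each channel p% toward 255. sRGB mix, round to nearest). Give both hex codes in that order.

#719f0a is rgb(113, 159, 10).
96% tone:
  R: 113 + 0.96×(128−113) = 113 + 14.4 = 127.4 → 127
  G: 159 + 0.96×(128−159) = 159 − 29.76 = 129.24 → 129
  B: 10 + 113.28 = 123.28 → 123
  → #7f817b
40% tint:
  R: 113 + 0.4×(255−113) = 113 + 56.8 = 169.8 → 170
  G: 159 + 38.4 = 197.4 → 197
  B: 10 + 98 = 108 → 108
  → #aac56c

#7f817b, #aac56c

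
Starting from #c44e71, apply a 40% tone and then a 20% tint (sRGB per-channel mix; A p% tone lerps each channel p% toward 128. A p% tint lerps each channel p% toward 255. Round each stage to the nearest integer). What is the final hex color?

#c44e71 is rgb(196, 78, 113).
Per channel, c → c + 0.4(128 − c):
  R: 196 + 0.4×(128−196) = 196 − 27.2 = 168.8 → 169
  G: 78 + 20 = 98 → 98
  B: 113 + 0.4×(128−113) = 113 + 6 = 119 → 119
After the tone: rgb(169, 98, 119) = #a96277.
A 20% tint moves each channel 20% toward 255:
  R: 169 + 17.2 = 186.2 → 186
  G: 98 + 0.2×(255−98) = 98 + 31.4 = 129.4 → 129
  B: 119 + 0.2×(255−119) = 119 + 27.2 = 146.2 → 146
rgb(186, 129, 146) = #ba8192.

#ba8192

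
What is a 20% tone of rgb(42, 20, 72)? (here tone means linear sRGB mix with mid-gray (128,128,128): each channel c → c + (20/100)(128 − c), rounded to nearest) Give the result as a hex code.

Per channel, c → c + 0.2(128 − c):
  R: 42 + 0.2×(128−42) = 42 + 17.2 = 59.2 → 59
  G: 20 + 0.2×(128−20) = 20 + 21.6 = 41.6 → 42
  B: 72 + 0.2×(128−72) = 72 + 11.2 = 83.2 → 83
rgb(59, 42, 83) = #3b2a53.

#3b2a53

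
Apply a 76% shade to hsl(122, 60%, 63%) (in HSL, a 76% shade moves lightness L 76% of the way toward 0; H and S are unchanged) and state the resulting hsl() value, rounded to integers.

hsl(122, 60%, 15%)

L moves 76% from 63 toward 0: 63 − 47.88 = 15.12 → 15.
H and S are unchanged.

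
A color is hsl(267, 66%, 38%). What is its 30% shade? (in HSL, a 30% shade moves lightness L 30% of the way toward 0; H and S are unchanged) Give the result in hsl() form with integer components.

L moves 30% from 38 toward 0: 38 − 11.4 = 26.6 → 27.
H and S are unchanged.

hsl(267, 66%, 27%)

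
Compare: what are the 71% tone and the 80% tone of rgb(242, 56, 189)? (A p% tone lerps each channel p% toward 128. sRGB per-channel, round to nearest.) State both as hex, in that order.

71% tone:
  R: 242 + 0.71×(128−242) = 242 − 80.94 = 161.06 → 161
  G: 56 + 51.12 = 107.12 → 107
  B: 189 − 43.31 = 145.69 → 146
  → #a16b92
80% tone:
  R: 242 − 91.2 = 150.8 → 151
  G: 56 + 57.6 = 113.6 → 114
  B: 189 + 0.8×(128−189) = 189 − 48.8 = 140.2 → 140
  → #97728c

#a16b92, #97728c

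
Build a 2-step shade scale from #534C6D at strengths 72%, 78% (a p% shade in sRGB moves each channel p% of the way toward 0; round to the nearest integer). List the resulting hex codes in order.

#534C6D is rgb(83, 76, 109).
72%: (83 − 59.76 = 23.24→23, 76 − 54.72 = 21.28→21, 109 − 78.48 = 30.52→31) → #17151F
78%: (83 − 64.74 = 18.26→18, 76 − 59.28 = 16.72→17, 109 − 85.02 = 23.98→24) → #121118

#17151F, #121118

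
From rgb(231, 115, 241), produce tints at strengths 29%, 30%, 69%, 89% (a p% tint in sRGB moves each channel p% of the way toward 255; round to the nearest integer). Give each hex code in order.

#ee9cf5, #ee9df5, #f8d4fb, #fcf0fd

29%: (231 + 6.96 = 237.96→238, 115 + 40.6 = 155.6→156, 241 + 4.06 = 245.06→245) → #ee9cf5
30%: (231 + 7.2 = 238.2→238, 115 + 42 = 157→157, 241 + 4.2 = 245.2→245) → #ee9df5
69%: (231 + 16.56 = 247.56→248, 115 + 96.6 = 211.6→212, 241 + 9.66 = 250.66→251) → #f8d4fb
89%: (231 + 21.36 = 252.36→252, 115 + 124.6 = 239.6→240, 241 + 12.46 = 253.46→253) → #fcf0fd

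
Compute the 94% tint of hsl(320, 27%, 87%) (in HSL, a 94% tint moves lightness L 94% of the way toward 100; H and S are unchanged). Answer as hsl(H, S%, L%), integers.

hsl(320, 27%, 99%)

L moves 94% from 87 toward 100: 87 + 12.22 = 99.22 → 99.
H and S are unchanged.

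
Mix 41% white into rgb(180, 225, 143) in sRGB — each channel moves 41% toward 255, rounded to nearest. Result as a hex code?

Lerp each channel 41% toward 255:
  R: 180 + 30.75 = 210.75 → 211
  G: 225 + 12.3 = 237.3 → 237
  B: 143 + 0.41×(255−143) = 143 + 45.92 = 188.92 → 189
rgb(211, 237, 189) = #D3EDBD.

#D3EDBD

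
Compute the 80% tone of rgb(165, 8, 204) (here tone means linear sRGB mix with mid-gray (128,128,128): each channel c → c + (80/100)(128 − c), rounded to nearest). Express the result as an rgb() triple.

rgb(135, 104, 143)

Lerp each channel 80% toward 128:
  R: 165 + 0.8×(128−165) = 165 − 29.6 = 135.4 → 135
  G: 8 + 0.8×(128−8) = 8 + 96 = 104 → 104
  B: 204 + 0.8×(128−204) = 204 − 60.8 = 143.2 → 143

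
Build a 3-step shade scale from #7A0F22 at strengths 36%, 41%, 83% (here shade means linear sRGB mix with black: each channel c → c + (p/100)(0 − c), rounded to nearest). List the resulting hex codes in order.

#4E0A16, #480914, #150306

#7A0F22 is rgb(122, 15, 34).
36%: (122 − 43.92 = 78.08→78, 15 − 5.4 = 9.6→10, 34 − 12.24 = 21.76→22) → #4E0A16
41%: (122 − 50.02 = 71.98→72, 15 − 6.15 = 8.85→9, 34 − 13.94 = 20.06→20) → #480914
83%: (122 − 101.26 = 20.74→21, 15 − 12.45 = 2.55→3, 34 − 28.22 = 5.78→6) → #150306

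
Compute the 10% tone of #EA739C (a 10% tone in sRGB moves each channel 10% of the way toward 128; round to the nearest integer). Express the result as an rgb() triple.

#EA739C is rgb(234, 115, 156).
Per channel, c → c + 0.1(128 − c):
  R: 234 − 10.6 = 223.4 → 223
  G: 115 + 1.3 = 116.3 → 116
  B: 156 − 2.8 = 153.2 → 153

rgb(223, 116, 153)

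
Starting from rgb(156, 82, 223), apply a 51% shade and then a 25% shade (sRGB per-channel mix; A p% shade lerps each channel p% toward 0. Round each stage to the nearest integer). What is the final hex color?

#391E52

A 51% shade moves each channel 51% toward 0:
  R: 156 − 79.56 = 76.44 → 76
  G: 82 − 41.82 = 40.18 → 40
  B: 223 + 0.51×(0−223) = 223 − 113.73 = 109.27 → 109
After the shade: rgb(76, 40, 109) = #4C286D.
A 25% shade moves each channel 25% toward 0:
  R: 76 − 19 = 57 → 57
  G: 40 + 0.25×(0−40) = 40 − 10 = 30 → 30
  B: 109 − 27.25 = 81.75 → 82
rgb(57, 30, 82) = #391E52.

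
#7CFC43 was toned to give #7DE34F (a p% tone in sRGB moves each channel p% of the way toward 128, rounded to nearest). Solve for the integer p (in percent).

#7CFC43 is rgb(124, 252, 67); #7DE34F is rgb(125, 227, 79).
On the G channel (widest range): 227 ≈ 252 + (p/100)(128 − 252), so p ≈ 100×(227 − 252)/(128 − 252) = -2500/-124 = 20.16.
p = 20 reproduces all three channels after rounding.

20%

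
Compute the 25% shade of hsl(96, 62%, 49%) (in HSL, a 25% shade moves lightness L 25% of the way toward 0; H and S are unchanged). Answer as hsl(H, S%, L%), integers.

hsl(96, 62%, 37%)

L moves 25% from 49 toward 0: 49 − 12.25 = 36.75 → 37.
H and S are unchanged.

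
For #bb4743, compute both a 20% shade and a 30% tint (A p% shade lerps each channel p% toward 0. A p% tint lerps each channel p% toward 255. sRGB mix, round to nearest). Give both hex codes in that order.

#963936, #cf7e7b

#bb4743 is rgb(187, 71, 67).
20% shade:
  R: 187 − 37.4 = 149.6 → 150
  G: 71 + 0.2×(0−71) = 71 − 14.2 = 56.8 → 57
  B: 67 + 0.2×(0−67) = 67 − 13.4 = 53.6 → 54
  → #963936
30% tint:
  R: 187 + 20.4 = 207.4 → 207
  G: 71 + 0.3×(255−71) = 71 + 55.2 = 126.2 → 126
  B: 67 + 0.3×(255−67) = 67 + 56.4 = 123.4 → 123
  → #cf7e7b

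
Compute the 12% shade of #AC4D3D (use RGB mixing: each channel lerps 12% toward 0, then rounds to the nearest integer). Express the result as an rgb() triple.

rgb(151, 68, 54)

#AC4D3D is rgb(172, 77, 61).
A 12% shade moves each channel 12% toward 0:
  R: 172 − 20.64 = 151.36 → 151
  G: 77 + 0.12×(0−77) = 77 − 9.24 = 67.76 → 68
  B: 61 + 0.12×(0−61) = 61 − 7.32 = 53.68 → 54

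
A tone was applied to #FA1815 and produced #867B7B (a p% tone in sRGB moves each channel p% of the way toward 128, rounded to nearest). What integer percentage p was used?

95%

#FA1815 is rgb(250, 24, 21); #867B7B is rgb(134, 123, 123).
On the R channel (widest range): 134 ≈ 250 + (p/100)(128 − 250), so p ≈ 100×(134 − 250)/(128 − 250) = -11600/-122 = 95.08.
p = 95 reproduces all three channels after rounding.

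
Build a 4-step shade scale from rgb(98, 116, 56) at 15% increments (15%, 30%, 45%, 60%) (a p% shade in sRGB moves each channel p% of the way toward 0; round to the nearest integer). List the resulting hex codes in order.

#536330, #455127, #36401F, #272E16

15%: (98 − 14.7 = 83.3→83, 116 − 17.4 = 98.6→99, 56 − 8.4 = 47.6→48) → #536330
30%: (98 − 29.4 = 68.6→69, 116 − 34.8 = 81.2→81, 56 − 16.8 = 39.2→39) → #455127
45%: (98 − 44.1 = 53.9→54, 116 − 52.2 = 63.8→64, 56 − 25.2 = 30.8→31) → #36401F
60%: (98 − 58.8 = 39.2→39, 116 − 69.6 = 46.4→46, 56 − 33.6 = 22.4→22) → #272E16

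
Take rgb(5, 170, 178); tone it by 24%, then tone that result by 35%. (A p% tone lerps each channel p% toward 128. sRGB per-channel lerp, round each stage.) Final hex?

Per channel, c → c + 0.24(128 − c):
  R: 5 + 0.24×(128−5) = 5 + 29.52 = 34.52 → 35
  G: 170 + 0.24×(128−170) = 170 − 10.08 = 159.92 → 160
  B: 178 + 0.24×(128−178) = 178 − 12 = 166 → 166
After the tone: rgb(35, 160, 166) = #23a0a6.
Per channel, c → c + 0.35(128 − c):
  R: 35 + 0.35×(128−35) = 35 + 32.55 = 67.55 → 68
  G: 160 + 0.35×(128−160) = 160 − 11.2 = 148.8 → 149
  B: 166 + 0.35×(128−166) = 166 − 13.3 = 152.7 → 153
rgb(68, 149, 153) = #449599.

#449599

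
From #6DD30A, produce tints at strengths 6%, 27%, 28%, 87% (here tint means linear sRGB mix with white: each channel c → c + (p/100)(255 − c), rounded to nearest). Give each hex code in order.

#6DD30A is rgb(109, 211, 10).
6%: (109 + 8.76 = 117.76→118, 211 + 2.64 = 213.64→214, 10 + 14.7 = 24.7→25) → #76D619
27%: (109 + 39.42 = 148.42→148, 211 + 11.88 = 222.88→223, 10 + 66.15 = 76.15→76) → #94DF4C
28%: (109 + 40.88 = 149.88→150, 211 + 12.32 = 223.32→223, 10 + 68.6 = 78.6→79) → #96DF4F
87%: (109 + 127.02 = 236.02→236, 211 + 38.28 = 249.28→249, 10 + 213.15 = 223.15→223) → #ECF9DF

#76D619, #94DF4C, #96DF4F, #ECF9DF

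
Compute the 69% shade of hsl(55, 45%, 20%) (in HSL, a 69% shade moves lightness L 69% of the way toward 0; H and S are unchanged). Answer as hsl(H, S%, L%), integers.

hsl(55, 45%, 6%)

L moves 69% from 20 toward 0: 20 − 13.8 = 6.2 → 6.
H and S are unchanged.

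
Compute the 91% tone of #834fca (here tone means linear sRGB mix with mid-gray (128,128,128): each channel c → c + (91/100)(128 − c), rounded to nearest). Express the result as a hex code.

#807c87

#834fca is rgb(131, 79, 202).
Lerp each channel 91% toward 128:
  R: 131 + 0.91×(128−131) = 131 − 2.73 = 128.27 → 128
  G: 79 + 0.91×(128−79) = 79 + 44.59 = 123.59 → 124
  B: 202 + 0.91×(128−202) = 202 − 67.34 = 134.66 → 135
rgb(128, 124, 135) = #807c87.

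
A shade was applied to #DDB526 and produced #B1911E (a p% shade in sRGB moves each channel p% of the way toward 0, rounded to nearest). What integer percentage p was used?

20%

#DDB526 is rgb(221, 181, 38); #B1911E is rgb(177, 145, 30).
On the R channel (widest range): 177 ≈ 221 + (p/100)(0 − 221), so p ≈ 100×(177 − 221)/(0 − 221) = -4400/-221 = 19.91.
p = 20 reproduces all three channels after rounding.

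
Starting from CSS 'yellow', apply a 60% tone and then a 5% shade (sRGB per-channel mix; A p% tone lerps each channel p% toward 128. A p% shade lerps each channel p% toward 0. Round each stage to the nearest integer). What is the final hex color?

CSS yellow is rgb(255, 255, 0).
Lerp each channel 60% toward 128:
  R: 255 + 0.6×(128−255) = 255 − 76.2 = 178.8 → 179
  G: 255 + 0.6×(128−255) = 255 − 76.2 = 178.8 → 179
  B: 0 + 76.8 = 76.8 → 77
After the tone: rgb(179, 179, 77) = #b3b34d.
A 5% shade moves each channel 5% toward 0:
  R: 179 − 8.95 = 170.05 → 170
  G: 179 + 0.05×(0−179) = 179 − 8.95 = 170.05 → 170
  B: 77 + 0.05×(0−77) = 77 − 3.85 = 73.15 → 73
rgb(170, 170, 73) = #aaaa49.

#aaaa49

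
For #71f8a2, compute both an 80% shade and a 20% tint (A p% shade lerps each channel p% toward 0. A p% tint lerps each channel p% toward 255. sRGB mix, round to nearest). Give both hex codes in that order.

#71f8a2 is rgb(113, 248, 162).
80% shade:
  R: 113 + 0.8×(0−113) = 113 − 90.4 = 22.6 → 23
  G: 248 + 0.8×(0−248) = 248 − 198.4 = 49.6 → 50
  B: 162 − 129.6 = 32.4 → 32
  → #173220
20% tint:
  R: 113 + 28.4 = 141.4 → 141
  G: 248 + 1.4 = 249.4 → 249
  B: 162 + 18.6 = 180.6 → 181
  → #8df9b5

#173220, #8df9b5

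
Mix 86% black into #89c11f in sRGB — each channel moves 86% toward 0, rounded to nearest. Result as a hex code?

#89c11f is rgb(137, 193, 31).
Per channel, c → c + 0.86(0 − c):
  R: 137 + 0.86×(0−137) = 137 − 117.82 = 19.18 → 19
  G: 193 + 0.86×(0−193) = 193 − 165.98 = 27.02 → 27
  B: 31 + 0.86×(0−31) = 31 − 26.66 = 4.34 → 4
rgb(19, 27, 4) = #131b04.

#131b04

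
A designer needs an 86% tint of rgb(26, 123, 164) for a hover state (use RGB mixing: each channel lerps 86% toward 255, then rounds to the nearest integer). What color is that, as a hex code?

Lerp each channel 86% toward 255:
  R: 26 + 0.86×(255−26) = 26 + 196.94 = 222.94 → 223
  G: 123 + 0.86×(255−123) = 123 + 113.52 = 236.52 → 237
  B: 164 + 78.26 = 242.26 → 242
rgb(223, 237, 242) = #DFEDF2.

#DFEDF2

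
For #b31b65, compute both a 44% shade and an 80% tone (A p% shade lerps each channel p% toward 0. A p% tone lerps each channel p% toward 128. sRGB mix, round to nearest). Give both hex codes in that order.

#640f39, #8a6c7b

#b31b65 is rgb(179, 27, 101).
44% shade:
  R: 179 + 0.44×(0−179) = 179 − 78.76 = 100.24 → 100
  G: 27 + 0.44×(0−27) = 27 − 11.88 = 15.12 → 15
  B: 101 − 44.44 = 56.56 → 57
  → #640f39
80% tone:
  R: 179 − 40.8 = 138.2 → 138
  G: 27 + 0.8×(128−27) = 27 + 80.8 = 107.8 → 108
  B: 101 + 21.6 = 122.6 → 123
  → #8a6c7b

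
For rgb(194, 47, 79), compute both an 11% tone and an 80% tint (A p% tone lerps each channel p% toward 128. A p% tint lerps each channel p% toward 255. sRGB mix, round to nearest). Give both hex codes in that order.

#bb3854, #f3d5dc

11% tone:
  R: 194 + 0.11×(128−194) = 194 − 7.26 = 186.74 → 187
  G: 47 + 0.11×(128−47) = 47 + 8.91 = 55.91 → 56
  B: 79 + 5.39 = 84.39 → 84
  → #bb3854
80% tint:
  R: 194 + 48.8 = 242.8 → 243
  G: 47 + 0.8×(255−47) = 47 + 166.4 = 213.4 → 213
  B: 79 + 0.8×(255−79) = 79 + 140.8 = 219.8 → 220
  → #f3d5dc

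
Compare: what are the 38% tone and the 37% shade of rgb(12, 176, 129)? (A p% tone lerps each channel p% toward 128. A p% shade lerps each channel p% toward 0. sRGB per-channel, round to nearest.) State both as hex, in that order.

38% tone:
  R: 12 + 0.38×(128−12) = 12 + 44.08 = 56.08 → 56
  G: 176 − 18.24 = 157.76 → 158
  B: 129 + 0.38×(128−129) = 129 − 0.38 = 128.62 → 129
  → #389e81
37% shade:
  R: 12 + 0.37×(0−12) = 12 − 4.44 = 7.56 → 8
  G: 176 + 0.37×(0−176) = 176 − 65.12 = 110.88 → 111
  B: 129 + 0.37×(0−129) = 129 − 47.73 = 81.27 → 81
  → #086f51

#389e81, #086f51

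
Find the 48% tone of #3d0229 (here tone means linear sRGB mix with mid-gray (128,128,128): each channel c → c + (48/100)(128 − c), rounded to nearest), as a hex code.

#5d3e53

#3d0229 is rgb(61, 2, 41).
Per channel, c → c + 0.48(128 − c):
  R: 61 + 0.48×(128−61) = 61 + 32.16 = 93.16 → 93
  G: 2 + 0.48×(128−2) = 2 + 60.48 = 62.48 → 62
  B: 41 + 0.48×(128−41) = 41 + 41.76 = 82.76 → 83
rgb(93, 62, 83) = #5d3e53.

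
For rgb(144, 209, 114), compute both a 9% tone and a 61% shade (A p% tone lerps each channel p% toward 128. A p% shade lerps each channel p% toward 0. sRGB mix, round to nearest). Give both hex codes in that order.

#8fca73, #38522c

9% tone:
  R: 144 + 0.09×(128−144) = 144 − 1.44 = 142.56 → 143
  G: 209 − 7.29 = 201.71 → 202
  B: 114 + 0.09×(128−114) = 114 + 1.26 = 115.26 → 115
  → #8fca73
61% shade:
  R: 144 + 0.61×(0−144) = 144 − 87.84 = 56.16 → 56
  G: 209 + 0.61×(0−209) = 209 − 127.49 = 81.51 → 82
  B: 114 + 0.61×(0−114) = 114 − 69.54 = 44.46 → 44
  → #38522c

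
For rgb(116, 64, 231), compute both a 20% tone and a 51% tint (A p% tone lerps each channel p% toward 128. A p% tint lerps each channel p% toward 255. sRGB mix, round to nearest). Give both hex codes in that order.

20% tone:
  R: 116 + 0.2×(128−116) = 116 + 2.4 = 118.4 → 118
  G: 64 + 0.2×(128−64) = 64 + 12.8 = 76.8 → 77
  B: 231 + 0.2×(128−231) = 231 − 20.6 = 210.4 → 210
  → #764DD2
51% tint:
  R: 116 + 0.51×(255−116) = 116 + 70.89 = 186.89 → 187
  G: 64 + 97.41 = 161.41 → 161
  B: 231 + 12.24 = 243.24 → 243
  → #BBA1F3

#764DD2, #BBA1F3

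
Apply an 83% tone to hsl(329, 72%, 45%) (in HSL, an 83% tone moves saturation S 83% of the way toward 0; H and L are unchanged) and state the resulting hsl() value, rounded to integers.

hsl(329, 12%, 45%)

S moves 83% from 72 toward 0: 72 − 59.76 = 12.24 → 12.
H and L are unchanged.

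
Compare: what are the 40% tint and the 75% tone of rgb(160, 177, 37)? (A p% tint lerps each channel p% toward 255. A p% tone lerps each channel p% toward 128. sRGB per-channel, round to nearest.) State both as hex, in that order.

#C6D07C, #888C69

40% tint:
  R: 160 + 0.4×(255−160) = 160 + 38 = 198 → 198
  G: 177 + 0.4×(255−177) = 177 + 31.2 = 208.2 → 208
  B: 37 + 87.2 = 124.2 → 124
  → #C6D07C
75% tone:
  R: 160 + 0.75×(128−160) = 160 − 24 = 136 → 136
  G: 177 + 0.75×(128−177) = 177 − 36.75 = 140.25 → 140
  B: 37 + 0.75×(128−37) = 37 + 68.25 = 105.25 → 105
  → #888C69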